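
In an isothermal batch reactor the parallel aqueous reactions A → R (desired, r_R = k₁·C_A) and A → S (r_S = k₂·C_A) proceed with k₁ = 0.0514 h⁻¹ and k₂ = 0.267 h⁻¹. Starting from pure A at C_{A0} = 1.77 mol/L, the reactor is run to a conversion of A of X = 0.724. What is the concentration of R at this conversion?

C_A = C_{A0}(1−X) = 0.4885 mol/L.
Both paths are first order in A, so the instantaneous fraction to R is constant: dC_R/d(−C_A) = k₁/(k₁+k₂) = 0.1614.
C_R = 0.1614·(C_{A0}−C_A) = 0.1614×1.281 = 0.207 mol/L.

0.207 mol/L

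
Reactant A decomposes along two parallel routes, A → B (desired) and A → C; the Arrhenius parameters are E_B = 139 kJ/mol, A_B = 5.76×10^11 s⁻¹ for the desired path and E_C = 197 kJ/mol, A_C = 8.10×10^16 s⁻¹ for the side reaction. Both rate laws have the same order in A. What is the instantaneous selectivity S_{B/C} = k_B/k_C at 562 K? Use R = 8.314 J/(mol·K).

Since both paths have the same order in A, the concentration cancels and S_{B/C} = k_B/k_C = (A_B/A_C)·exp[(E_C−E_B)/(RT)].
(E_C−E_B)/(RT) = (197−139)×10³/(8.314×562) = 58000/4672 = 12.41.
k_B/k_C = (5.76×10^11/8.10×10^16)·exp(12.41) = 7.111×10^-6 × 2.460×10^5 = 1.75.

1.75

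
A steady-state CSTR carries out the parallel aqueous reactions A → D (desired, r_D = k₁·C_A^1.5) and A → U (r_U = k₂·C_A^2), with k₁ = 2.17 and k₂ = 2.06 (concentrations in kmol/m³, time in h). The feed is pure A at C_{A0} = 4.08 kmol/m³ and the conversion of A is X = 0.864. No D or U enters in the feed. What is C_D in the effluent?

Exit C_A = C_{A0}(1−X) = 4.08×0.136 = 0.5549 kmol/m³.
Rates in a CSTR are evaluated at the outlet concentration: r_D = 2.17×0.5549^1.5 = 0.8969, r_U = 2.06×0.5549^2 = 0.6343.
Fraction of consumed A going to D: r_D/(r_D+r_U) = 0.5858.
C_D = 0.5858·C_{A0}·X = 0.5858×4.08×0.864 = 2.06 kmol/m³.

2.06 kmol/m³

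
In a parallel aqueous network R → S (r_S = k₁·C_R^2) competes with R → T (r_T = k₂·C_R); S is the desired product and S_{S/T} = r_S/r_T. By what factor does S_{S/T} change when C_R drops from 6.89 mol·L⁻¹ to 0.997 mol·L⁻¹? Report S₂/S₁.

0.145

S_{S/T} = (k₁/k₂)·C_R, so S₂/S₁ = (C_{R,2}/C_{R,1}).
= 0.997/6.89 = 0.145.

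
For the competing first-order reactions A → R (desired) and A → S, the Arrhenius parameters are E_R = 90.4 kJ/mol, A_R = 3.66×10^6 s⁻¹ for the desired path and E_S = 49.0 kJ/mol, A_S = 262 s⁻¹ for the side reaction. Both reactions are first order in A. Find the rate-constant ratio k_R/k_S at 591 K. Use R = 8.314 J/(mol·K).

With equal orders, S_{R/S} = k_R/k_S = (A_R/A_S)·exp[(E_S−E_R)/(RT)].
(E_S−E_R)/(RT) = (49.0−90.4)×10³/(8.314×591) = -41400/4914 = -8.426.
k_R/k_S = (3.66×10^6/262)·exp(-8.426) = 13969 × 2.192×10^-4 = 3.06.

3.06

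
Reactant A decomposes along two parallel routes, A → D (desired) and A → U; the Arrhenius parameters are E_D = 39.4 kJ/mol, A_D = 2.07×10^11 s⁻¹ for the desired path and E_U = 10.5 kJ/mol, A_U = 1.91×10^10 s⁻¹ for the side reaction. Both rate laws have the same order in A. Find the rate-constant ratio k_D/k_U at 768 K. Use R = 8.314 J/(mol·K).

0.117

With equal orders, S_{D/U} = k_D/k_U = (A_D/A_U)·exp[(E_U−E_D)/(RT)].
(E_U−E_D)/(RT) = (10.5−39.4)×10³/(8.314×768) = -28900/6385 = -4.526.
k_D/k_U = (2.07×10^11/1.91×10^10)·exp(-4.526) = 10.84 × 0.01082 = 0.117.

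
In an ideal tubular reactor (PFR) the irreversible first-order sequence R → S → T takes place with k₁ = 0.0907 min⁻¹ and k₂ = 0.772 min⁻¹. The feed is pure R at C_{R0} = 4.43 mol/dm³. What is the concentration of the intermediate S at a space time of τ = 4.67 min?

0.370 mol/dm³

For first-order series with pure R initially, C_S(τ) = k₁C_{R0}/(k₂−k₁)·(e^(−k₁τ) − e^(−k₂τ)).
e^(−k₁τ) = e^(−0.0907×4.67) = e^(−0.4236) = 0.6547; e^(−k₂τ) = e^(−3.605) = 0.02718.
C_S = 0.0907×4.43/(0.772−0.0907) × (0.6547−0.02718) = 0.5898×0.6275 = 0.3701 mol/dm³.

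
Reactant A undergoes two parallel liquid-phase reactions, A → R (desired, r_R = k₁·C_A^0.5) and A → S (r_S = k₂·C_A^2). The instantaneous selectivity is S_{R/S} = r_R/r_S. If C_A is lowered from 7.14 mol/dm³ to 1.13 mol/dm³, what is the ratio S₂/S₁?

15.9

S_{R/S} = (k₁/k₂)·C_A^-1.5, so S₂/S₁ = (C_{A,2}/C_{A,1})^-1.5.
= (1.13/7.14)^(-1.5) = (0.1583)^(-1.5) = 15.9.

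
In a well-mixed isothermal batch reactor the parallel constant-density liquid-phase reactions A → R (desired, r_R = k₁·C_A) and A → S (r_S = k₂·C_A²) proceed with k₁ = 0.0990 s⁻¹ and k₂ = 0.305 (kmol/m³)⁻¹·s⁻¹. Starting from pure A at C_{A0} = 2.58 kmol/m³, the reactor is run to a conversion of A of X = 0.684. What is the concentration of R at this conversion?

0.304 kmol/m³

C_A = C_{A0}(1−X) = 0.8153 kmol/m³.
Along a PFR/batch, dC_R/dC_A = −r_R/(r_R+r_S) = −k₁/(k₁+k₂·C_A).
Integrating from C_{A0} to C_A: C_R = (0.0990/0.305)·ln[(0.0990+0.305·2.58)/(0.0990+0.305·0.815)] = 0.3246·ln(0.8859/0.3477) = 0.3036 kmol/m³.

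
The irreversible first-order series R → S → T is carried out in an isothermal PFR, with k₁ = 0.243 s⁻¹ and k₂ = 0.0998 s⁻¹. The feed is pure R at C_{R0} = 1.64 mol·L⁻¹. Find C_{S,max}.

0.882 mol·L⁻¹

At the optimum, C_{S,max}/C_{R0} = (k₁/k₂)^[k₂/(k₂−k₁)].
= (0.243/0.0998)^(0.0998/(0.0998−0.243)) = (2.435)^(-0.6969) = 0.5378.
C_{S,max} = 0.5378×1.64 = 0.882 mol·L⁻¹.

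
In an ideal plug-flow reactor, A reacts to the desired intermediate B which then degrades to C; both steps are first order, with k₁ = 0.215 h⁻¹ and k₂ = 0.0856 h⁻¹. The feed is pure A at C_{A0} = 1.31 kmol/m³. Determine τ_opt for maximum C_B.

The intermediate peaks when r₁ = r₂, i.e. k₁e^(−k₁τ) = k₂e^(−k₂τ), giving τ_opt = ln(k₂/k₁)/(k₂−k₁).
= ln(0.0856/0.215)/(0.0856−0.215) = ln(0.3981)/-0.1294 = -0.9210/-0.1294 = 7.12 h.

7.12 h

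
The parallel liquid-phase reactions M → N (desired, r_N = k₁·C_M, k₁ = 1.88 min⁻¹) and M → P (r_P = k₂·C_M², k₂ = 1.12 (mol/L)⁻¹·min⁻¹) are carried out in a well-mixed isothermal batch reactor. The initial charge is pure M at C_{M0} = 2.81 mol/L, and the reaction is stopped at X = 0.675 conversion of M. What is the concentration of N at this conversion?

0.922 mol/L

C_M = C_{M0}(1−X) = 0.9132 mol/L.
Along a PFR/batch, dC_N/dC_M = −r_N/(r_N+r_P) = −k₁/(k₁+k₂·C_M).
Integrating from C_{M0} to C_M: C_N = (1.88/1.12)·ln[(1.88+1.12·2.81)/(1.88+1.12·0.913)] = 1.679·ln(5.027/2.903) = 0.9218 mol/L.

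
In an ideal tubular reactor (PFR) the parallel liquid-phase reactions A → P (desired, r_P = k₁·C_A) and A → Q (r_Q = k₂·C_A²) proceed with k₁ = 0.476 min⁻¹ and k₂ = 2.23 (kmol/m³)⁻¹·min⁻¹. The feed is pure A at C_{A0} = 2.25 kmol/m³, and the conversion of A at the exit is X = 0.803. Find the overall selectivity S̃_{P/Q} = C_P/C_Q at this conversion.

0.185

C_A = C_{A0}(1−X) = 0.4432 kmol/m³.
Along a PFR/batch, dC_P/dC_A = −r_P/(r_P+r_Q) = −k₁/(k₁+k₂·C_A).
Integrating from C_{A0} to C_A: C_P = (0.476/2.23)·ln[(0.476+2.23·2.25)/(0.476+2.23·0.443)] = 0.2135·ln(5.494/1.464) = 0.2822 kmol/m³.
C_Q = (C_{A0}−C_A)−C_P = 1.525 kmol/m³; S̃_{P/Q} = 0.2822/1.525 = 0.185.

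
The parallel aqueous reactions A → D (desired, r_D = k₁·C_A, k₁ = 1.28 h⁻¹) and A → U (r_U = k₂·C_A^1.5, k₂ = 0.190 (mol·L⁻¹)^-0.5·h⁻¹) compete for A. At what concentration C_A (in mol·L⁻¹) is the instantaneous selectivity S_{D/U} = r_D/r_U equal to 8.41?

0.642 mol·L⁻¹

S_{D/U} = (k₁/k₂)·C_A^-0.5 ⇒ C_A = (S·k₂/k₁)^(-2).
= (8.41×0.190/1.28)^(-2) = (1.248)^(-2) = 0.642 mol·L⁻¹.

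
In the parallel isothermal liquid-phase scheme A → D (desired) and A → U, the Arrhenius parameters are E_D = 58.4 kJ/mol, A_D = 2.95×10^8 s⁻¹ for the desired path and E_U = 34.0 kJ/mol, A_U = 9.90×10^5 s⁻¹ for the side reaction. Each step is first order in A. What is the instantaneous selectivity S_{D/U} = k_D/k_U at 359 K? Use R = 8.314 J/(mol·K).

0.0839

With equal orders, S_{D/U} = k_D/k_U = (A_D/A_U)·exp[(E_U−E_D)/(RT)].
(E_U−E_D)/(RT) = (34.0−58.4)×10³/(8.314×359) = -24400/2985 = -8.175.
k_D/k_U = (2.95×10^8/9.90×10^5)·exp(-8.175) = 298.0 × 2.816×10^-4 = 0.0839.
Since E_D > E_U, raising the temperature improves selectivity toward D.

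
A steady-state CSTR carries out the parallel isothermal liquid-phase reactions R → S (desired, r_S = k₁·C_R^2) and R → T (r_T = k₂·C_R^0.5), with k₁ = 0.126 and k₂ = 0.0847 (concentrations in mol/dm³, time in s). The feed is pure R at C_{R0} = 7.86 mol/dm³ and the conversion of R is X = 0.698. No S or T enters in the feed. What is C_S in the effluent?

Exit C_R = C_{R0}(1−X) = 7.86×0.302 = 2.374 mol/dm³.
In a CSTR the entire volume is at exit conditions, so r_S = 0.126×2.374^2 = 0.7100 and r_T = 0.0847×2.374^0.5 = 0.1305.
Fraction of consumed R going to S: r_S/(r_S+r_T) = 0.8447.
C_S = 0.8447·C_{R0}·X = 0.8447×7.86×0.698 = 4.63 mol/dm³.

4.63 mol/dm³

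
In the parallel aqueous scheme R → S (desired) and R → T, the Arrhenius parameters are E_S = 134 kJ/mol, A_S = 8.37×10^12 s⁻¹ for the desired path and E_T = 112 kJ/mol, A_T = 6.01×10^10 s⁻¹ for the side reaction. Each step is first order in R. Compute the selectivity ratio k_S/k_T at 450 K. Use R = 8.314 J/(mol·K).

0.389

With equal orders, S_{S/T} = k_S/k_T = (A_S/A_T)·exp[(E_T−E_S)/(RT)].
(E_T−E_S)/(RT) = (112−134)×10³/(8.314×450) = -22000/3741 = -5.880.
k_S/k_T = (8.37×10^12/6.01×10^10)·exp(-5.880) = 139.3 × 0.002794 = 0.389.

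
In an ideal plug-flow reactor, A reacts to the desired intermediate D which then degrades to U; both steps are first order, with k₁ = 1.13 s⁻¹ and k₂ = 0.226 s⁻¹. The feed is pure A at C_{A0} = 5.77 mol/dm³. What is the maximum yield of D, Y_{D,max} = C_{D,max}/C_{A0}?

At the optimum, C_{D,max}/C_{A0} = (k₁/k₂)^[k₂/(k₂−k₁)].
= (1.13/0.226)^(0.226/(0.226−1.13)) = (5.000)^(-0.2500) = 0.6687.

0.669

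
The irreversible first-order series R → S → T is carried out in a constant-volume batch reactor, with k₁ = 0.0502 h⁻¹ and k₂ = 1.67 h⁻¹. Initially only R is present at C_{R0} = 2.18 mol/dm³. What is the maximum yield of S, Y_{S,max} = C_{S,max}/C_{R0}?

Evaluating C_S at t_opt = ln(k₂/k₁)/(k₂−k₁) gives C_{S,max}/C_{R0} = (k₁/k₂)^[k₂/(k₂−k₁)].
= (0.0502/1.67)^(1.67/(1.67−0.0502)) = (0.03006)^(1.031) = 0.02697.

0.0270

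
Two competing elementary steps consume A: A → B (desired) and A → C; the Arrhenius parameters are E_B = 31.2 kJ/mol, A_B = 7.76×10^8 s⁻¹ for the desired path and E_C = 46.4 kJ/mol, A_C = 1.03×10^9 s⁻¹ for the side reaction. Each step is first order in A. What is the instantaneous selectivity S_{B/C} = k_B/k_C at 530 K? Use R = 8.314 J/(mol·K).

23.7

Since both paths have the same order in A, the concentration cancels and S_{B/C} = k_B/k_C = (A_B/A_C)·exp[(E_C−E_B)/(RT)].
(E_C−E_B)/(RT) = (46.4−31.2)×10³/(8.314×530) = 15200/4406 = 3.450.
k_B/k_C = (7.76×10^8/1.03×10^9)·exp(3.450) = 0.7534 × 31.49 = 23.7.
Since E_B < E_C, lowering the temperature improves selectivity toward B.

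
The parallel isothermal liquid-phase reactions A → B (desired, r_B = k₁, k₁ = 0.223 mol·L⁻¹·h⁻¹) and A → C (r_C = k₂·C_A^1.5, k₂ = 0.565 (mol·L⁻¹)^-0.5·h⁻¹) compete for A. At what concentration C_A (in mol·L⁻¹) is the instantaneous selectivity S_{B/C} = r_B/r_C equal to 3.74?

S_{B/C} = (k₁/k₂)·C_A^-1.5 ⇒ C_A = (S·k₂/k₁)^(1/(-1.5)).
= (3.74×0.565/0.223)^(-0.6667) = (9.476)^(-0.6667) = 0.223 mol·L⁻¹.

0.223 mol·L⁻¹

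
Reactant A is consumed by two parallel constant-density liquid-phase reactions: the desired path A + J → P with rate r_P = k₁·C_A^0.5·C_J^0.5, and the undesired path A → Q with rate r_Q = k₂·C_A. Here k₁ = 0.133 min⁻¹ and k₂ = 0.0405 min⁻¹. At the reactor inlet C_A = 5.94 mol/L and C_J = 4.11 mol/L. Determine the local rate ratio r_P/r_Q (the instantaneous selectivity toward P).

2.73

S_{P/Q} = r_P/r_Q = (k₁·C_A^0.5·C_J^0.5)/(k₂·C_A) = (k₁/k₂)·C_A^-0.5·C_J^0.5.
= (0.133×5.940^0.5×4.110^0.5) / (0.0405×5.940) = 0.6572/0.2406 = 2.73.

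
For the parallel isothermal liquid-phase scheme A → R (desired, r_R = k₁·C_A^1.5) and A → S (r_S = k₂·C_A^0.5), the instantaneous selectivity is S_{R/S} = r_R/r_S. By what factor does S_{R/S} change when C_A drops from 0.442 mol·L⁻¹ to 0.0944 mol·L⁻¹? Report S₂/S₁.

0.214

S_{R/S} = (k₁/k₂)·C_A, so S₂/S₁ = (C_{A,2}/C_{A,1}).
= 0.0944/0.442 = 0.214.
Selectivity toward R falls as C_A falls — high-concentration operation is favoured.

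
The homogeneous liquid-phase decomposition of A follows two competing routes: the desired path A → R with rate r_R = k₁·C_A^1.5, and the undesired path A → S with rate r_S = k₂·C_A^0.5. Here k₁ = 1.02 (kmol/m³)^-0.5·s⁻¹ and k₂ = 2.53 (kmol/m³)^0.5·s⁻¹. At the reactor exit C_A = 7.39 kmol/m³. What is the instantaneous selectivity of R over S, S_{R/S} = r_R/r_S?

S_{R/S} = r_R/r_S = (k₁·C_A^1.5)/(k₂·C_A^0.5) = (k₁/k₂)·C_A.
= (1.02×7.390^1.5) / (2.53×7.390^0.5) = 20.49/6.878 = 2.98.

2.98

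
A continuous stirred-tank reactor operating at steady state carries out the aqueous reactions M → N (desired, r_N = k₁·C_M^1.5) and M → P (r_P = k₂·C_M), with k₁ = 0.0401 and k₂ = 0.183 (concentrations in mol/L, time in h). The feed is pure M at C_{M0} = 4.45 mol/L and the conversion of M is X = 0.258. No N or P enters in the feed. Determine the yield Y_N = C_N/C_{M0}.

Exit C_M = C_{M0}(1−X) = 4.45×0.742 = 3.302 mol/L.
Rates in a CSTR are evaluated at the outlet concentration: r_N = 0.0401×3.302^1.5 = 0.2406, r_P = 0.183×3.302 = 0.6042.
Fraction of consumed M going to N: r_N/(r_N+r_P) = 0.2848.
C_N = 0.2848·C_{M0}·X = 0.2848×4.45×0.258 = 0.327 mol/L; Y_N = C_N/C_{M0} = 0.0735.

0.0735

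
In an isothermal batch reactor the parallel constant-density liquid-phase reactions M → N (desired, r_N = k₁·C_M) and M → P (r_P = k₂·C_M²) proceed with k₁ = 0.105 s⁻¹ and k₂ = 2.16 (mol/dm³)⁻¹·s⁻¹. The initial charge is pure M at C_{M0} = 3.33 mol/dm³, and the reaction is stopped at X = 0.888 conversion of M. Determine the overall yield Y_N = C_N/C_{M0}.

C_M = C_{M0}(1−X) = 0.3730 mol/dm³.
Along a PFR/batch, dC_N/dC_M = −r_N/(r_N+r_P) = −k₁/(k₁+k₂·C_M).
Integrating from C_{M0} to C_M: C_N = (0.105/2.16)·ln[(0.105+2.16·3.33)/(0.105+2.16·0.373)] = 0.04861·ln(7.298/0.9106) = 0.1012 mol/dm³.
Y_N = C_N/C_{M0} = 0.1012/3.33 = 0.0304.

0.0304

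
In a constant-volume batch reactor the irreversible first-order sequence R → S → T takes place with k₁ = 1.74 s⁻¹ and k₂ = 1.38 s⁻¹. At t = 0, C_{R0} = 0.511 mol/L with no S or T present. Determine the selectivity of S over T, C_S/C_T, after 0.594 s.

1.75

For first-order series with pure R initially, C_S(t) = k₁C_{R0}/(k₂−k₁)·(e^(−k₁t) − e^(−k₂t)).
e^(−k₁t) = e^(−1.74×0.594) = e^(−1.034) = 0.3557; e^(−k₂t) = e^(−0.8197) = 0.4406.
C_S = 1.74×0.511/(1.38−1.74) × (0.3557−0.4406) = (-2.470)×(-0.08482) = 0.2095 mol/L.
C_R = C_{R0}e^(−k₁t) = 0.1818 mol/L, so C_T = C_{R0}−C_R−C_S = 0.1197 mol/L; C_S/C_T = 1.75.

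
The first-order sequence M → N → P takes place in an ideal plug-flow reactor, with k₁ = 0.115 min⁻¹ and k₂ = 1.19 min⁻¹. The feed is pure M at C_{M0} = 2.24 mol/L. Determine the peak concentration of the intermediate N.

Evaluating C_N at τ_opt = ln(k₂/k₁)/(k₂−k₁) gives C_{N,max}/C_{M0} = (k₁/k₂)^[k₂/(k₂−k₁)].
= (0.115/1.19)^(1.19/(1.19−0.115)) = (0.09664)^(1.107) = 0.07526.
C_{N,max} = 0.07526×2.24 = 0.169 mol/L.

0.169 mol/L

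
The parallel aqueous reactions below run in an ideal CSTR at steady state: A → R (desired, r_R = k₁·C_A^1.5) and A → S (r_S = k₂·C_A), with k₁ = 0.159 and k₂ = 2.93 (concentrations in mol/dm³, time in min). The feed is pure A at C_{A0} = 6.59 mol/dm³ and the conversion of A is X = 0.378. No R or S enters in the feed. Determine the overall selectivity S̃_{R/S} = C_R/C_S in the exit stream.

Exit C_A = C_{A0}(1−X) = 6.59×0.622 = 4.099 mol/dm³.
A CSTR operates uniformly at the exit composition, giving r_R = 1.320 and r_S = 12.01 (each k·C_A^n at C_A = 4.099).
Overall selectivity = C_R/C_S = r_Rτ/(r_Sτ) = r_R/r_S = 0.110.

0.110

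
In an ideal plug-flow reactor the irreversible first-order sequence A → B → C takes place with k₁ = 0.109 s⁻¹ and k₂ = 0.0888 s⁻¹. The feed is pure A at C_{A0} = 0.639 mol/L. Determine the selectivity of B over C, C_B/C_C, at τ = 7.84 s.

2.18

For first-order series with pure A initially, C_B(τ) = k₁C_{A0}/(k₂−k₁)·(e^(−k₁τ) − e^(−k₂τ)).
e^(−k₁τ) = e^(−0.109×7.84) = e^(−0.8546) = 0.4255; e^(−k₂τ) = e^(−0.6962) = 0.4985.
C_B = 0.109×0.639/(0.0888−0.109) × (0.4255−0.4985) = (-3.448)×(-0.07301) = 0.2517 mol/L.
C_A = C_{A0}e^(−k₁τ) = 0.2719 mol/L, so C_C = C_{A0}−C_A−C_B = 0.1154 mol/L; C_B/C_C = 2.18.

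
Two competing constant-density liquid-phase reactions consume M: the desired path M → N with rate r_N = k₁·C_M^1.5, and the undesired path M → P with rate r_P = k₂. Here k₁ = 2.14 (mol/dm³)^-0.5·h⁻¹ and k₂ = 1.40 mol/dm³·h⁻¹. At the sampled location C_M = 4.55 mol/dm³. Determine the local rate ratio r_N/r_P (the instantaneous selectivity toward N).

14.8

S_{N/P} = r_N/r_P = (k₁·C_M^1.5)/(k₂) = (k₁/k₂)·C_M^1.5.
= (2.14×4.550^1.5) / (1.40) = 20.77/1.400 = 14.8.
Since the desired path is higher order in M, keeping C_M high (PFR or concentrated feed) favours N.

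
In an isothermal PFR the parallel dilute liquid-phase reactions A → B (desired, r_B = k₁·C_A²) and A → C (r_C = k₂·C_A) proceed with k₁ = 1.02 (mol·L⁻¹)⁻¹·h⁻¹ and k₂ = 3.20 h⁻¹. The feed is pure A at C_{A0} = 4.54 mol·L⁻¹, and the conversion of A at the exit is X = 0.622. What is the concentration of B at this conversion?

C_A = C_{A0}(1−X) = 1.716 mol·L⁻¹.
Along a PFR/batch, dC_C/dC_A = −r_C/(r_B+r_C) = −k₂/(k₂+k₁·C_A).
Integrating from C_{A0} to C_A: C_C = (3.20/1.02)·ln[(3.20+1.02·4.54)/(3.20+1.02·1.72)] = 3.137·ln(7.831/4.950) = 1.439 mol·L⁻¹.
Then C_B = (C_{A0}−C_A) − C_C = 2.824 − 1.439 = 1.385 mol·L⁻¹.

1.39 mol·L⁻¹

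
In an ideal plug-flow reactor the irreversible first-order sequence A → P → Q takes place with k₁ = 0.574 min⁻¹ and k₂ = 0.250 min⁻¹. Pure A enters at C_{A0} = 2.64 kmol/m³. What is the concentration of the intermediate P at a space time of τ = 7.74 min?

For first-order series with pure A initially, C_P(τ) = k₁C_{A0}/(k₂−k₁)·(e^(−k₁τ) − e^(−k₂τ)).
e^(−k₁τ) = e^(−0.574×7.74) = e^(−4.443) = 0.01176; e^(−k₂τ) = e^(−1.935) = 0.1444.
C_P = 0.574×2.64/(0.250−0.574) × (0.01176−0.1444) = (-4.677)×(-0.1327) = 0.6205 kmol/m³.

0.620 kmol/m³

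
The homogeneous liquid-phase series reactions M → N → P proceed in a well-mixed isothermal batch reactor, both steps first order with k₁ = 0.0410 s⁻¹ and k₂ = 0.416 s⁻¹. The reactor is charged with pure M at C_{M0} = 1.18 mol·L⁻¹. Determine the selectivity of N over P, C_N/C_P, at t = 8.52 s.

For first-order series with pure M initially, C_N(t) = k₁C_{M0}/(k₂−k₁)·(e^(−k₁t) − e^(−k₂t)).
e^(−k₁t) = e^(−0.0410×8.52) = e^(−0.3493) = 0.7052; e^(−k₂t) = e^(−3.544) = 0.02889.
C_N = 0.0410×1.18/(0.416−0.0410) × (0.7052−0.02889) = 0.1290×0.6763 = 0.08725 mol·L⁻¹.
C_M = C_{M0}e^(−k₁t) = 0.8321 mol·L⁻¹, so C_P = C_{M0}−C_M−C_N = 0.2607 mol·L⁻¹; C_N/C_P = 0.335.

0.335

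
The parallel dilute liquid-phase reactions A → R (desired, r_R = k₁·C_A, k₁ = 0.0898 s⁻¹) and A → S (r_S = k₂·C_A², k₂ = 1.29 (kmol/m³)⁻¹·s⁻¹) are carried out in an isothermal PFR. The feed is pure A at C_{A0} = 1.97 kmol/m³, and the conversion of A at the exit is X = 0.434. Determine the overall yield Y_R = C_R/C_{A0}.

0.0192

C_A = C_{A0}(1−X) = 1.115 kmol/m³.
Along a PFR/batch, dC_R/dC_A = −r_R/(r_R+r_S) = −k₁/(k₁+k₂·C_A).
Integrating from C_{A0} to C_A: C_R = (0.0898/1.29)·ln[(0.0898+1.29·1.97)/(0.0898+1.29·1.12)] = 0.06961·ln(2.631/1.528) = 0.03782 kmol/m³.
Y_R = C_R/C_{A0} = 0.03782/1.97 = 0.0192.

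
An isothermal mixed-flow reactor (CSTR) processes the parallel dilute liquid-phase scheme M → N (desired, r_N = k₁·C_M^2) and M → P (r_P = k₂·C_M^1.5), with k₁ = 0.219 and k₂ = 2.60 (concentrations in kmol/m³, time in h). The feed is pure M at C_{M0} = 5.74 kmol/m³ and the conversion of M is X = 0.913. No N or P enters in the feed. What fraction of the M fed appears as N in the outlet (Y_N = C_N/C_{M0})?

0.0513

Exit C_M = C_{M0}(1−X) = 5.74×0.0870 = 0.4994 kmol/m³.
A CSTR operates uniformly at the exit composition, giving r_N = 0.05461 and r_P = 0.9175 (each k·C_M^n at C_M = 0.4994).
Fraction of consumed M going to N: r_N/(r_N+r_P) = 0.05618.
C_N = 0.05618·C_{M0}·X = 0.05618×5.74×0.913 = 0.294 kmol/m³; Y_N = C_N/C_{M0} = 0.0513.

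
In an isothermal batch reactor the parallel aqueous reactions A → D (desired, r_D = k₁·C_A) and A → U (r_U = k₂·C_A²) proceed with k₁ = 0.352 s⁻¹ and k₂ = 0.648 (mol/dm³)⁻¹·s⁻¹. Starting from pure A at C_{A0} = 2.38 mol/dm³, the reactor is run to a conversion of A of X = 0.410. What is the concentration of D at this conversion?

0.221 mol/dm³

C_A = C_{A0}(1−X) = 1.404 mol/dm³.
Along a PFR/batch, dC_D/dC_A = −r_D/(r_D+r_U) = −k₁/(k₁+k₂·C_A).
Integrating from C_{A0} to C_A: C_D = (0.352/0.648)·ln[(0.352+0.648·2.38)/(0.352+0.648·1.40)] = 0.5432·ln(1.894/1.262) = 0.2206 mol/dm³.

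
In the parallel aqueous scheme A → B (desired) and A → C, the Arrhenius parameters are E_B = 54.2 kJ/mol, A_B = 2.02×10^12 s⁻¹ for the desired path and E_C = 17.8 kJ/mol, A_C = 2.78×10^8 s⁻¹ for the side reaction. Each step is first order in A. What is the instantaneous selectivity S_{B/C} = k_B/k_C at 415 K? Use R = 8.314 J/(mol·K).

0.190

With equal orders, S_{B/C} = k_B/k_C = (A_B/A_C)·exp[(E_C−E_B)/(RT)].
(E_C−E_B)/(RT) = (17.8−54.2)×10³/(8.314×415) = -36400/3450 = -10.55.
k_B/k_C = (2.02×10^12/2.78×10^8)·exp(-10.55) = 7266 × 2.620×10^-5 = 0.190.
Since E_B > E_C, raising the temperature improves selectivity toward B.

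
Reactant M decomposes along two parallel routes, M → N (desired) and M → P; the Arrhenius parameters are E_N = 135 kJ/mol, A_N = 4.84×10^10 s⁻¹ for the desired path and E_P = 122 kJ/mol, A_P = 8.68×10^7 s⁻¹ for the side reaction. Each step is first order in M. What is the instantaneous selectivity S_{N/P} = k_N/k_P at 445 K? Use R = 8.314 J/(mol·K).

16.6

k_N/k_P = (A_N/A_P)·exp[−(E_N−E_P)/(RT)] = (A_N/A_P)·exp[(E_P−E_N)/(RT)].
(E_P−E_N)/(RT) = (122−135)×10³/(8.314×445) = -13000/3700 = -3.514.
k_N/k_P = (4.84×10^10/8.68×10^7)·exp(-3.514) = 557.6 × 0.02978 = 16.6.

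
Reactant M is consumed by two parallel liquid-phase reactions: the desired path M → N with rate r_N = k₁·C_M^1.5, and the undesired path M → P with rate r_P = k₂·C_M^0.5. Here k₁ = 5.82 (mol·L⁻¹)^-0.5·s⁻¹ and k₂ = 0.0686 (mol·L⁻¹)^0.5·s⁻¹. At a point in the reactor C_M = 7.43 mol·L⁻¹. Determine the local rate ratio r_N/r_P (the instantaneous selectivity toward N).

S_{N/P} = r_N/r_P = (k₁·C_M^1.5)/(k₂·C_M^0.5) = (k₁/k₂)·C_M.
= (5.82×7.430^1.5) / (0.0686×7.430^0.5) = 117.9/0.1870 = 630.
Since the desired path is higher order in M, keeping C_M high (PFR or concentrated feed) favours N.

630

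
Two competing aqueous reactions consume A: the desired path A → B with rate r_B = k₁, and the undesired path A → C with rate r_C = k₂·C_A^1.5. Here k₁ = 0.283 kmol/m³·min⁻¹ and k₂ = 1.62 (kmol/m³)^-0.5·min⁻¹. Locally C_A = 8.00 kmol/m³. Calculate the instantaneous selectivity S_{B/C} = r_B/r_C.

0.00772

S_{B/C} = r_B/r_C = (k₁)/(k₂·C_A^1.5) = (k₁/k₂)·C_A^-1.5.
= (0.283) / (1.62×8.000^1.5) = 0.2830/36.66 = 0.00772.
The undesired path is higher order in A, so low C_A (CSTR or dilute feed) favours B.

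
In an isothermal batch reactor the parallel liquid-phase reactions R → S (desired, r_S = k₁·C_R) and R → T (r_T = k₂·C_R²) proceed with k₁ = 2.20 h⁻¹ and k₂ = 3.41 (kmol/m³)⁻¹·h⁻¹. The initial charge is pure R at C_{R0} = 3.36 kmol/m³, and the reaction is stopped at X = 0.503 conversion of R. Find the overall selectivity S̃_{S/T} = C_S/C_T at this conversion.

C_R = C_{R0}(1−X) = 1.670 kmol/m³.
Along a PFR/batch, dC_S/dC_R = −r_S/(r_S+r_T) = −k₁/(k₁+k₂·C_R).
Integrating from C_{R0} to C_R: C_S = (2.20/3.41)·ln[(2.20+3.41·3.36)/(2.20+3.41·1.67)] = 0.6452·ln(13.66/7.894) = 0.3536 kmol/m³.
C_T = (C_{R0}−C_R)−C_S = 1.336 kmol/m³; S̃_{S/T} = 0.3536/1.336 = 0.265.

0.265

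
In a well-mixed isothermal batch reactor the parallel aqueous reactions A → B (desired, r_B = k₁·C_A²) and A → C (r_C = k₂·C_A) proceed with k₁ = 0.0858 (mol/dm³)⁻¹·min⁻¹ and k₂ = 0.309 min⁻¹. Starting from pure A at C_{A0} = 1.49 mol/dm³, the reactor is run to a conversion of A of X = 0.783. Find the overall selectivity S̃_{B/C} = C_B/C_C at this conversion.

0.245

C_A = C_{A0}(1−X) = 0.3233 mol/dm³.
Along a PFR/batch, dC_C/dC_A = −r_C/(r_B+r_C) = −k₂/(k₂+k₁·C_A).
Integrating from C_{A0} to C_A: C_C = (0.309/0.0858)·ln[(0.309+0.0858·1.49)/(0.309+0.0858·0.323)] = 3.601·ln(0.4368/0.3367) = 0.9373 mol/dm³.
Then C_B = (C_{A0}−C_A) − C_C = 1.167 − 0.9373 = 0.2294 mol/dm³.
S̃_{B/C} = C_B/C_C = 0.2294/0.9373 = 0.245.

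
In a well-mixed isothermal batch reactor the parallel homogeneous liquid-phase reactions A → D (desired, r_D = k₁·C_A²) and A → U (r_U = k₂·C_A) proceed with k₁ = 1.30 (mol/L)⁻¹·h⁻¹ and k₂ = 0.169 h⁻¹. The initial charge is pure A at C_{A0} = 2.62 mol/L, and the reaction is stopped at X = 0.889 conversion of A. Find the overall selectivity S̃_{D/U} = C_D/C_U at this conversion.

8.54

C_A = C_{A0}(1−X) = 0.2908 mol/L.
Along a PFR/batch, dC_U/dC_A = −r_U/(r_D+r_U) = −k₂/(k₂+k₁·C_A).
Integrating from C_{A0} to C_A: C_U = (0.169/1.30)·ln[(0.169+1.30·2.62)/(0.169+1.30·0.291)] = 0.1300·ln(3.575/0.5471) = 0.2440 mol/L.
Then C_D = (C_{A0}−C_A) − C_U = 2.329 − 0.2440 = 2.085 mol/L.
S̃_{D/U} = C_D/C_U = 2.085/0.2440 = 8.54.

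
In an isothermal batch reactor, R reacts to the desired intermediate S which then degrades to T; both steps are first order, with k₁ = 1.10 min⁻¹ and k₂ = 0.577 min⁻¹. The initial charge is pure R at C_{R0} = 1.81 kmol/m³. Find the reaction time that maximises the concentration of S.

1.23 min

For first-order series the maximum of C_S occurs at t_opt = ln(k₂/k₁)/(k₂−k₁).
= ln(0.577/1.10)/(0.577−1.10) = ln(0.5245)/-0.5230 = -0.6452/-0.5230 = 1.23 min.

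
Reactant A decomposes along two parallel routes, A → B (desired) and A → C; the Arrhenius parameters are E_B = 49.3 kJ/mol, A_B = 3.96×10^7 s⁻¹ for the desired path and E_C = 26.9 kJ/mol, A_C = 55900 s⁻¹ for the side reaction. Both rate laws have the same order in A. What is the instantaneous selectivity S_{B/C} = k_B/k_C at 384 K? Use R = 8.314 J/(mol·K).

Since both paths have the same order in A, the concentration cancels and S_{B/C} = k_B/k_C = (A_B/A_C)·exp[(E_C−E_B)/(RT)].
(E_C−E_B)/(RT) = (26.9−49.3)×10³/(8.314×384) = -22400/3193 = -7.016.
k_B/k_C = (3.96×10^7/55900)·exp(-7.016) = 708.4 × 8.972×10^-4 = 0.636.

0.636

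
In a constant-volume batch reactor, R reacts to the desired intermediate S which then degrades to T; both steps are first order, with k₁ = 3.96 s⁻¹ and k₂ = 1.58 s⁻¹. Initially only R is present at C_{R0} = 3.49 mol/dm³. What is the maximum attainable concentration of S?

1.90 mol/dm³

Evaluating C_S at t_opt = ln(k₂/k₁)/(k₂−k₁) gives C_{S,max}/C_{R0} = (k₁/k₂)^[k₂/(k₂−k₁)].
= (3.96/1.58)^(1.58/(1.58−3.96)) = (2.506)^(-0.6639) = 0.5434.
C_{S,max} = 0.5434×3.49 = 1.90 mol/dm³.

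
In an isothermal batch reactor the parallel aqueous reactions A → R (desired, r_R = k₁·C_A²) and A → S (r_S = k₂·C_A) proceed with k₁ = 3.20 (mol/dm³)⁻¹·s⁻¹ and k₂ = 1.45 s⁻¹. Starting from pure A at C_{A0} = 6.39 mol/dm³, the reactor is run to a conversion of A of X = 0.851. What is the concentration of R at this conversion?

C_A = C_{A0}(1−X) = 0.9521 mol/dm³.
Along a PFR/batch, dC_S/dC_A = −r_S/(r_R+r_S) = −k₂/(k₂+k₁·C_A).
Integrating from C_{A0} to C_A: C_S = (1.45/3.20)·ln[(1.45+3.20·6.39)/(1.45+3.20·0.952)] = 0.4531·ln(21.90/4.497) = 0.7173 mol/dm³.
Then C_R = (C_{A0}−C_A) − C_S = 5.438 − 0.7173 = 4.721 mol/dm³.

4.72 mol/dm³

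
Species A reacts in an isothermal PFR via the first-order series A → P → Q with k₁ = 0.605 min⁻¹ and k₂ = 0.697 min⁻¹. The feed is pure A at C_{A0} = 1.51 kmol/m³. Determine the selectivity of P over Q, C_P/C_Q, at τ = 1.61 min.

The intermediate concentration in a first-order A→B→C sequence is C_P = k₁C_{A0}(e^(−k₁τ) − e^(−k₂τ))/(k₂−k₁).
e^(−k₁τ) = e^(−0.605×1.61) = e^(−0.9741) = 0.3776; e^(−k₂τ) = e^(−1.122) = 0.3256.
C_P = 0.605×1.51/(0.697−0.605) × (0.3776−0.3256) = 9.930×0.05198 = 0.5161 kmol/m³.
C_A = C_{A0}e^(−k₁τ) = 0.5701 kmol/m³, so C_Q = C_{A0}−C_A−C_P = 0.4238 kmol/m³; C_P/C_Q = 1.22.

1.22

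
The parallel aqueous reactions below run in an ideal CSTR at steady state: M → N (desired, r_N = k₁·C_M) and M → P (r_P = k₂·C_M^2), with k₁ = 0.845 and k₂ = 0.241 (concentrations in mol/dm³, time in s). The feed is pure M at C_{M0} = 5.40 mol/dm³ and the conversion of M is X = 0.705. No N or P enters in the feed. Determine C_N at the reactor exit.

2.62 mol/dm³

Exit C_M = C_{M0}(1−X) = 5.40×0.295 = 1.593 mol/dm³.
Rates in a CSTR are evaluated at the outlet concentration: r_N = 0.845×1.593 = 1.346, r_P = 0.241×1.593^2 = 0.6116.
Fraction of consumed M going to N: r_N/(r_N+r_P) = 0.6876.
C_N = 0.6876·C_{M0}·X = 0.6876×5.40×0.705 = 2.62 mol/dm³.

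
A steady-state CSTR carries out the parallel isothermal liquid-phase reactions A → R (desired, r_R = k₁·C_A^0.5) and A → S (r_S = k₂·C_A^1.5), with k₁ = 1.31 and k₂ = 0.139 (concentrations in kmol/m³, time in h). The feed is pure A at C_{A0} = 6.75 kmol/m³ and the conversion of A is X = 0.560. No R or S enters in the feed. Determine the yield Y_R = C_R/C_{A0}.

Exit C_A = C_{A0}(1−X) = 6.75×0.440 = 2.970 kmol/m³.
A CSTR operates uniformly at the exit composition, giving r_R = 2.258 and r_S = 0.7115 (each k·C_A^n at C_A = 2.970).
Fraction of consumed A going to R: r_R/(r_R+r_S) = 0.7604.
C_R = 0.7604·C_{A0}·X = 0.7604×6.75×0.560 = 2.87 kmol/m³; Y_R = C_R/C_{A0} = 0.426.

0.426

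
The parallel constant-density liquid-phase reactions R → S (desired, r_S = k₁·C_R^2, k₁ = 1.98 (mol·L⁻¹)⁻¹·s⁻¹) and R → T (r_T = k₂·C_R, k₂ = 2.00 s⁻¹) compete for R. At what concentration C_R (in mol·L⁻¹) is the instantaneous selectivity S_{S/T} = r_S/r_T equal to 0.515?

0.520 mol·L⁻¹

S_{S/T} = (k₁/k₂)·C_R ⇒ C_R = S·k₂/k₁.
= 0.515×2.00/1.98 = 0.520 mol·L⁻¹.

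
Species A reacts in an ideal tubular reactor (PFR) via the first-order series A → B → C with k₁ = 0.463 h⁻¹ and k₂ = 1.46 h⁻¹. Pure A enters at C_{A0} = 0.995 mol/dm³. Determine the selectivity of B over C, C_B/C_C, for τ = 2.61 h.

For first-order series with pure A initially, C_B(τ) = k₁C_{A0}/(k₂−k₁)·(e^(−k₁τ) − e^(−k₂τ)).
e^(−k₁τ) = e^(−0.463×2.61) = e^(−1.208) = 0.2987; e^(−k₂τ) = e^(−3.811) = 0.02213.
C_B = 0.463×0.995/(1.46−0.463) × (0.2987−0.02213) = 0.4621×0.2765 = 0.1278 mol/dm³.
C_A = C_{A0}e^(−k₁τ) = 0.2972 mol/dm³, so C_C = C_{A0}−C_A−C_B = 0.5701 mol/dm³; C_B/C_C = 0.224.

0.224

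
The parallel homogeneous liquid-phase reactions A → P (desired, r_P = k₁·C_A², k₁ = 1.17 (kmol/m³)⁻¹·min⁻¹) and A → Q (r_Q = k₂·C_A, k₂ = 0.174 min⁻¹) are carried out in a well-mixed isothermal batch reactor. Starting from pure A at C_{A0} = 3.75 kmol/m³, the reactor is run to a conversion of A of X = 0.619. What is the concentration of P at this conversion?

2.19 kmol/m³

C_A = C_{A0}(1−X) = 1.429 kmol/m³.
Along a PFR/batch, dC_Q/dC_A = −r_Q/(r_P+r_Q) = −k₂/(k₂+k₁·C_A).
Integrating from C_{A0} to C_A: C_Q = (0.174/1.17)·ln[(0.174+1.17·3.75)/(0.174+1.17·1.43)] = 0.1487·ln(4.561/1.846) = 0.1346 kmol/m³.
Then C_P = (C_{A0}−C_A) − C_Q = 2.321 − 0.1346 = 2.187 kmol/m³.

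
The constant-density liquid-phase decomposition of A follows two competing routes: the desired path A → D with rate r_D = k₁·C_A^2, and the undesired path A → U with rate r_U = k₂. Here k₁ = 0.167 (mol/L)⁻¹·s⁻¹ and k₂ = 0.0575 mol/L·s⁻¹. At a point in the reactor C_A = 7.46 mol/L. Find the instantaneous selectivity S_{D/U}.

S_{D/U} = r_D/r_U = (k₁·C_A^2)/(k₂) = (k₁/k₂)·C_A^2.
= (0.167×7.460^2) / (0.0575) = 9.294/0.05750 = 162.

162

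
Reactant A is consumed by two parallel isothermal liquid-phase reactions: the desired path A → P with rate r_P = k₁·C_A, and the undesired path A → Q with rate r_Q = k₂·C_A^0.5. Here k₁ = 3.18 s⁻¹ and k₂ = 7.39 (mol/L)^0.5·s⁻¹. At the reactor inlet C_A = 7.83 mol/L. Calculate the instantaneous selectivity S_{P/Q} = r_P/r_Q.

S_{P/Q} = r_P/r_Q = (k₁·C_A)/(k₂·C_A^0.5) = (k₁/k₂)·C_A^0.5.
= (3.18×7.830) / (7.39×7.830^0.5) = 24.90/20.68 = 1.20.

1.20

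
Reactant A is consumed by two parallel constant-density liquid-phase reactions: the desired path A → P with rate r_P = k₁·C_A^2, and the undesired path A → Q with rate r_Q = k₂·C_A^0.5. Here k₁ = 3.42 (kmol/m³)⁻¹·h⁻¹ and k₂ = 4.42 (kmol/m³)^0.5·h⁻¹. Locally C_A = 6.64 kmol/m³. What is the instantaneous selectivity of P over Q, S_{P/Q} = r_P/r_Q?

S_{P/Q} = r_P/r_Q = (k₁·C_A^2)/(k₂·C_A^0.5) = (k₁/k₂)·C_A^1.5.
= (3.42×6.640^2) / (4.42×6.640^0.5) = 150.8/11.39 = 13.2.

13.2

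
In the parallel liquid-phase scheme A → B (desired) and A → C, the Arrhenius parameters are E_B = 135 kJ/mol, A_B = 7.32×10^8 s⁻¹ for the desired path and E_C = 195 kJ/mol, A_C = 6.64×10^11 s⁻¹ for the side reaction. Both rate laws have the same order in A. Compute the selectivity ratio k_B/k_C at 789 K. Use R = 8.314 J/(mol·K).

With equal orders, S_{B/C} = k_B/k_C = (A_B/A_C)·exp[(E_C−E_B)/(RT)].
(E_C−E_B)/(RT) = (195−135)×10³/(8.314×789) = 60000/6560 = 9.147.
k_B/k_C = (7.32×10^8/6.64×10^11)·exp(9.147) = 0.001102 × 9383 = 10.3.
Since E_B < E_C, lowering the temperature improves selectivity toward B.

10.3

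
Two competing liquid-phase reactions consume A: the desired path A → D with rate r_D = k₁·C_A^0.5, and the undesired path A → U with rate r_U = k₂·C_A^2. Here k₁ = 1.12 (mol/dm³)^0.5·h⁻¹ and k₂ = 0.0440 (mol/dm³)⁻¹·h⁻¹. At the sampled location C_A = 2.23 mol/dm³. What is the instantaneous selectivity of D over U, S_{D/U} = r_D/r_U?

7.64

S_{D/U} = r_D/r_U = (k₁·C_A^0.5)/(k₂·C_A^2) = (k₁/k₂)·C_A^-1.5.
= (1.12×2.230^0.5) / (0.0440×2.230^2) = 1.673/0.2188 = 7.64.
The undesired path is higher order in A, so low C_A (CSTR or dilute feed) favours D.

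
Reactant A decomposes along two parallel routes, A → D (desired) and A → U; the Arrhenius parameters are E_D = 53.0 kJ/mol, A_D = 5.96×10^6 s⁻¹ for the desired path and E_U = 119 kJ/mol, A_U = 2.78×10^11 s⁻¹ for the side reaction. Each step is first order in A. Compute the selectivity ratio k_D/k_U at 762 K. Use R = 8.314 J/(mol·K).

With equal orders, S_{D/U} = k_D/k_U = (A_D/A_U)·exp[(E_U−E_D)/(RT)].
(E_U−E_D)/(RT) = (119−53.0)×10³/(8.314×762) = 66000/6335 = 10.42.
k_D/k_U = (5.96×10^6/2.78×10^11)·exp(10.42) = 2.144×10^-5 × 33452 = 0.717.

0.717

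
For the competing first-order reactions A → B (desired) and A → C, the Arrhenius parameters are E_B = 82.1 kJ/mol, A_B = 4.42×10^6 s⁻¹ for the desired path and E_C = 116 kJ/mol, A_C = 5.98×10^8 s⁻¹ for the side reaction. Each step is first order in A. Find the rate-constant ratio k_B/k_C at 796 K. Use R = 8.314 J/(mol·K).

1.24

k_B/k_C = (A_B/A_C)·exp[−(E_B−E_C)/(RT)] = (A_B/A_C)·exp[(E_C−E_B)/(RT)].
(E_C−E_B)/(RT) = (116−82.1)×10³/(8.314×796) = 33900/6618 = 5.122.
k_B/k_C = (4.42×10^6/5.98×10^8)·exp(5.122) = 0.007391 × 167.7 = 1.24.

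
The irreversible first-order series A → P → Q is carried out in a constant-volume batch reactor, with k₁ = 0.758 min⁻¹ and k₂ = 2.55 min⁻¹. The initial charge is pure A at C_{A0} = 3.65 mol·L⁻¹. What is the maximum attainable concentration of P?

For a first-order series the maximum intermediate yield is C_{P,max}/C_{A0} = (k₁/k₂)^[k₂/(k₂−k₁)].
= (0.758/2.55)^(2.55/(2.55−0.758)) = (0.2973)^(1.423) = 0.1779.
C_{P,max} = 0.1779×3.65 = 0.649 mol·L⁻¹.

0.649 mol·L⁻¹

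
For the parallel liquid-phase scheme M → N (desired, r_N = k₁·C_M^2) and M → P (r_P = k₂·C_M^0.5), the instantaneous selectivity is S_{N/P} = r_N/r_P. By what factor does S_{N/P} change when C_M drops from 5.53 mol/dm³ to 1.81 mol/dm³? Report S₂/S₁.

0.187

S_{N/P} = (k₁/k₂)·C_M^1.5, so S₂/S₁ = (C_{M,2}/C_{M,1})^1.5.
= (1.81/5.53)^1.5 = (0.3273)^1.5 = 0.187.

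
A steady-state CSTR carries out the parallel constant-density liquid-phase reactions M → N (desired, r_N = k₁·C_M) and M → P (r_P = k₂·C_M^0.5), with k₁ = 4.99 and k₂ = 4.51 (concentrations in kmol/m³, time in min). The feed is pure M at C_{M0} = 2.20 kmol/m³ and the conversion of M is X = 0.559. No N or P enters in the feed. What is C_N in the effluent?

0.641 kmol/m³

Exit C_M = C_{M0}(1−X) = 2.20×0.441 = 0.9702 kmol/m³.
Rates in a CSTR are evaluated at the outlet concentration: r_N = 4.99×0.9702 = 4.841, r_P = 4.51×0.9702^0.5 = 4.442.
Fraction of consumed M going to N: r_N/(r_N+r_P) = 0.5215.
C_N = 0.5215·C_{M0}·X = 0.5215×2.20×0.559 = 0.641 kmol/m³.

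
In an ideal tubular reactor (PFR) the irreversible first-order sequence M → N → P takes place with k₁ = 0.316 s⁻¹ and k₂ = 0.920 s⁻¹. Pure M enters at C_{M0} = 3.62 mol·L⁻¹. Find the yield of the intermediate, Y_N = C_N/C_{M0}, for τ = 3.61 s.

Solving the coupled first-order balances gives C_N(τ) = [k₁/(k₂−k₁)]·C_{M0}·(e^(−k₁τ) − e^(−k₂τ)).
e^(−k₁τ) = e^(−0.316×3.61) = e^(−1.141) = 0.3196; e^(−k₂τ) = e^(−3.321) = 0.03611.
C_N = 0.316×3.62/(0.920−0.316) × (0.3196−0.03611) = 1.894×0.2835 = 0.5369 mol·L⁻¹.
Y_N = C_N/C_{M0} = 0.5369/3.62 = 0.148.

0.148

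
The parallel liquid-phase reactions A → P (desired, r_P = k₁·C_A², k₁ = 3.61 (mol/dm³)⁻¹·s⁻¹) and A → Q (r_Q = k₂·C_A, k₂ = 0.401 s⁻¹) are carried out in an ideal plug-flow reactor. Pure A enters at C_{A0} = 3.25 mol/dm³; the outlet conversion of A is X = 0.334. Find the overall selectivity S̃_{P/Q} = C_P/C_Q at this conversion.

24.1

C_A = C_{A0}(1−X) = 2.164 mol/dm³.
Along a PFR/batch, dC_Q/dC_A = −r_Q/(r_P+r_Q) = −k₂/(k₂+k₁·C_A).
Integrating from C_{A0} to C_A: C_Q = (0.401/3.61)·ln[(0.401+3.61·3.25)/(0.401+3.61·2.16)] = 0.1111·ln(12.13/8.215) = 0.04332 mol/dm³.
Then C_P = (C_{A0}−C_A) − C_Q = 1.086 − 0.04332 = 1.042 mol/dm³.
S̃_{P/Q} = C_P/C_Q = 1.042/0.04332 = 24.1.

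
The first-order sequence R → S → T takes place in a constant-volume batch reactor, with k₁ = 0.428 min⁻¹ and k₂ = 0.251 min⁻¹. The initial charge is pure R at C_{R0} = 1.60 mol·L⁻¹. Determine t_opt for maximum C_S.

3.02 min

The intermediate peaks when r₁ = r₂, i.e. k₁e^(−k₁t) = k₂e^(−k₂t), giving t_opt = ln(k₂/k₁)/(k₂−k₁).
= ln(0.251/0.428)/(0.251−0.428) = ln(0.5864)/-0.1770 = -0.5337/-0.1770 = 3.02 min.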